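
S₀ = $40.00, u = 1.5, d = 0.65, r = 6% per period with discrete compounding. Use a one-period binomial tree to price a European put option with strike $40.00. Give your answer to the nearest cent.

$6.84

Risk-neutral probability p = (1 + 0.06 − 0.65)/(1.5 − 0.65) = 0.4100/0.8500 = 0.4824
Terminal stock prices: S_u = 60, S_d = 26
Terminal payoffs (K − S): max(-20, 0) = 0, max(14, 0) = 14
Node 0 (S = 40): V_0 = 1/1.06·[0.4824·0.0000 + 0.5176·14.0000] = 6.8368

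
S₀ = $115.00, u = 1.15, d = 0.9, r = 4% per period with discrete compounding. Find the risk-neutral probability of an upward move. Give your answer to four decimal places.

p = 0.5600

Risk-neutral probability p = (1 + 0.04 − 0.9)/(1.15 − 0.9) = 0.1400/0.2500 = 0.5600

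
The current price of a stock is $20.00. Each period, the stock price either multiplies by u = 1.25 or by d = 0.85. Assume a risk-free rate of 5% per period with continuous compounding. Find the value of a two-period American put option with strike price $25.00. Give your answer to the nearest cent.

Risk-neutral probability p = (e^0.05 − 0.85)/(1.25 − 0.85) = 0.2013/0.4000 = 0.5032
Terminal stock prices: S_uu = 31.25, S_ud = 21.25, S_dd = 14.45
Terminal payoffs (K − S): max(-6.25, 0) = 0, max(3.75, 0) = 3.75, max(10.55, 0) = 10.55
Node u (S = 25): continuation = e^(−0.05)·[0.5032·0.0000 + 0.4968·3.7500] = 1.7722; exercise value = 0.0000 ≤ continuation, so V_u = 1.7722
Node d (S = 17): continuation = e^(−0.05)·[0.5032·3.7500 + 0.4968·10.5500] = 6.7807; exercise value = 8.0000 > continuation, so V_d = 8.0000 (exercise)
Node 0 (S = 20): continuation = e^(−0.05)·[0.5032·1.7722 + 0.4968·8.0000] = 4.6290; exercise value = 5.0000 > continuation, so V_0 = 5.0000 (exercise)

$5.00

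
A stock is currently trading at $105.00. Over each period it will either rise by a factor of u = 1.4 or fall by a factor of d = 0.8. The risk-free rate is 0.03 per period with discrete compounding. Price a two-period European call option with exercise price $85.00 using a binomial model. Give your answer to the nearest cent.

Risk-neutral probability p = (1 + 0.03 − 0.8)/(1.4 − 0.8) = 0.2300/0.6000 = 0.3833
Terminal stock prices: S_uu = 205.8, S_ud = 117.6, S_dd = 67.2
Terminal payoffs (S − K): max(120.8, 0) = 120.8, max(32.6, 0) = 32.6, max(-17.8, 0) = 0
Node u (S = 147): V_u = 1/1.03·[0.3833·120.8000 + 0.6167·32.6000] = 64.4757
Node d (S = 84): V_d = 1/1.03·[0.3833·32.6000 + 0.6167·0.0000] = 12.1327
Node 0 (S = 105): V_0 = 1/1.03·[0.3833·64.4757 + 0.6167·12.1327] = 31.2597

$31.26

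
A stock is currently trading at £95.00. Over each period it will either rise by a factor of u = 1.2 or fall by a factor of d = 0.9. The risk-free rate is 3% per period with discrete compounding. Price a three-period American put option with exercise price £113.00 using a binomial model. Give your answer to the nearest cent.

£18.00

Risk-neutral probability p = (1 + 0.03 − 0.9)/(1.2 − 0.9) = 0.1300/0.3000 = 0.4333
Terminal stock prices: S_uuu = 164.2, S_uud = 123.1, S_udd = 92.34, S_ddd = 69.26
Terminal payoffs (K − S): max(-51.16, 0) = 0, max(-10.12, 0) = 0, max(20.66, 0) = 20.66, max(43.74, 0) = 43.74
Node uu (S = 136.8): continuation = 1/1.03·[0.4333·0.0000 + 0.5667·0.0000] = 0.0000; exercise value = 0.0000 ≤ continuation, so V_uu = 0.0000
Node ud (S = 102.6): continuation = 1/1.03·[0.4333·0.0000 + 0.5667·20.6600] = 11.3663; exercise value = 10.4000 ≤ continuation, so V_ud = 11.3663
Node dd (S = 76.95): continuation = 1/1.03·[0.4333·20.6600 + 0.5667·43.7450] = 32.7587; exercise value = 36.0500 > continuation, so V_dd = 36.0500 (exercise)
Node u (S = 114): continuation = 1/1.03·[0.4333·0.0000 + 0.5667·11.3663] = 6.2533; exercise value = 0.0000 ≤ continuation, so V_u = 6.2533
Node d (S = 85.5): continuation = 1/1.03·[0.4333·11.3663 + 0.5667·36.0500] = 24.6153; exercise value = 27.5000 > continuation, so V_d = 27.5000 (exercise)
Node 0 (S = 95): continuation = 1/1.03·[0.4333·6.2533 + 0.5667·27.5000] = 17.7603; exercise value = 18.0000 > continuation, so V_0 = 18.0000 (exercise)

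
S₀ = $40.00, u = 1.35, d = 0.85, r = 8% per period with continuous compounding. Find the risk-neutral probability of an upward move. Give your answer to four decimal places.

p = 0.4666

Risk-neutral probability p = (e^0.08 − 0.85)/(1.35 − 0.85) = 0.2333/0.5000 = 0.4666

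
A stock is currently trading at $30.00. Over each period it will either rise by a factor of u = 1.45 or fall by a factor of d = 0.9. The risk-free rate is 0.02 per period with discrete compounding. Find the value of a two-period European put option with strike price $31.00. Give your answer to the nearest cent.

Risk-neutral probability p = (1 + 0.02 − 0.9)/(1.45 − 0.9) = 0.1200/0.5500 = 0.2182
Terminal stock prices: S_uu = 63.08, S_ud = 39.15, S_dd = 24.3
Terminal payoffs (K − S): max(-32.08, 0) = 0, max(-8.15, 0) = 0, max(6.7, 0) = 6.7
Node u (S = 43.5): V_u = 1/1.02·[0.2182·0.0000 + 0.7818·0.0000] = 0.0000
Node d (S = 27): V_d = 1/1.02·[0.2182·0.0000 + 0.7818·6.7000] = 5.1355
Node 0 (S = 30): V_0 = 1/1.02·[0.2182·0.0000 + 0.7818·5.1355] = 3.9363

$3.94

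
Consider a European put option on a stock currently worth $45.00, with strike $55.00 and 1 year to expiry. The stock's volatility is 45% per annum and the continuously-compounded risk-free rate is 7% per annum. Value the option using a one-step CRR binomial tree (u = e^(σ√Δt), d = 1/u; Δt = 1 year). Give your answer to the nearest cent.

CRR parameters: u = e^(σ√Δt) = e^(0.45·√1) = 1.5683, d = 1/u = 0.6376
Per-period rate: rΔt = 0.07·1 = 0.07, so R = e^0.07 = 1.0725
Risk-neutral probability p = (e^0.07 − 0.6376)/(1.5683 − 0.6376) = 0.4349/0.9307 = 0.4673
Terminal stock prices: S_u = 70.57, S_d = 28.69
Terminal payoffs (K − S): max(-15.57, 0) = 0, max(26.31, 0) = 26.31
Node 0 (S = 45): V_0 = e^(−0.07)·[0.4673·0.0000 + 0.5327·26.3067] = 13.0669

$13.07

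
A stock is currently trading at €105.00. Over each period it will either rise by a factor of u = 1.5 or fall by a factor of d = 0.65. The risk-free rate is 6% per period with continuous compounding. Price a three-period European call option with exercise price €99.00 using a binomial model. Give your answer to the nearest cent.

Risk-neutral probability p = (e^0.06 − 0.65)/(1.5 − 0.65) = 0.4118/0.8500 = 0.4845
Terminal stock prices: S_uuu = 354.4, S_uud = 153.6, S_udd = 66.54, S_ddd = 28.84
Terminal payoffs (S − K): max(255.4, 0) = 255.4, max(54.56, 0) = 54.56, max(-32.46, 0) = 0, max(-70.16, 0) = 0
Node uu (S = 236.2): V_uu = e^(−0.06)·[0.4845·255.3750 + 0.5155·54.5625] = 143.0153
Node ud (S = 102.4): V_ud = e^(−0.06)·[0.4845·54.5625 + 0.5155·0.0000] = 24.8967
Node dd (S = 44.36): V_dd = e^(−0.06)·[0.4845·0.0000 + 0.5155·0.0000] = 0.0000
Node u (S = 157.5): V_u = e^(−0.06)·[0.4845·143.0153 + 0.5155·24.8967] = 77.3441
Node d (S = 68.25): V_d = e^(−0.06)·[0.4845·24.8967 + 0.5155·0.0000] = 11.3603
Node 0 (S = 105): V_0 = e^(−0.06)·[0.4845·77.3441 + 0.5155·11.3603] = 40.8070

€40.81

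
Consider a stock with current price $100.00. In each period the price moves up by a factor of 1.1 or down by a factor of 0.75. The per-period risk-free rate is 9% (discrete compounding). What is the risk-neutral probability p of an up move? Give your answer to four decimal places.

Risk-neutral probability p = (1 + 0.09 − 0.75)/(1.1 − 0.75) = 0.3400/0.3500 = 0.9714

p = 0.9714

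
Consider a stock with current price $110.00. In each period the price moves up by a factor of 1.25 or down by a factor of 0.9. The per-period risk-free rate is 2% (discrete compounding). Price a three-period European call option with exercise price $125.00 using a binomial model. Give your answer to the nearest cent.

$9.90

Risk-neutral probability p = (1 + 0.02 − 0.9)/(1.25 − 0.9) = 0.1200/0.3500 = 0.3429
Terminal stock prices: S_uuu = 214.8, S_uud = 154.7, S_udd = 111.4, S_ddd = 80.19
Terminal payoffs (S − K): max(89.84, 0) = 89.84, max(29.69, 0) = 29.69, max(-13.62, 0) = 0, max(-44.81, 0) = 0
Node uu (S = 171.9): V_uu = 1/1.02·[0.3429·89.8438 + 0.6571·29.6875] = 49.3260
Node ud (S = 123.8): V_ud = 1/1.02·[0.3429·29.6875 + 0.6571·0.0000] = 9.9790
Node dd (S = 89.1): V_dd = 1/1.02·[0.3429·0.0000 + 0.6571·0.0000] = 0.0000
Node u (S = 137.5): V_u = 1/1.02·[0.3429·49.3260 + 0.6571·9.9790] = 23.0092
Node d (S = 99): V_d = 1/1.02·[0.3429·9.9790 + 0.6571·0.0000] = 3.3543
Node 0 (S = 110): V_0 = 1/1.02·[0.3429·23.0092 + 0.6571·3.3543] = 9.8952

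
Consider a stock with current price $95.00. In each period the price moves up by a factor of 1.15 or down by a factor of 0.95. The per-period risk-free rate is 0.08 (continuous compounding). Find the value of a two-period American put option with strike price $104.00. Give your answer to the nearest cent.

Risk-neutral probability p = (e^0.08 − 0.95)/(1.15 − 0.95) = 0.1333/0.2000 = 0.6664
Terminal stock prices: S_uu = 125.6, S_ud = 103.8, S_dd = 85.74
Terminal payoffs (K − S): max(-21.64, 0) = 0, max(0.2125, 0) = 0.2125, max(18.26, 0) = 18.26
Node u (S = 109.2): continuation = e^(−0.08)·[0.6664·0.0000 + 0.3336·0.2125] = 0.0654; exercise value = 0.0000 ≤ continuation, so V_u = 0.0654
Node d (S = 90.25): continuation = e^(−0.08)·[0.6664·0.2125 + 0.3336·18.2625] = 5.7541; exercise value = 13.7500 > continuation, so V_d = 13.7500 (exercise)
Node 0 (S = 95): continuation = e^(−0.08)·[0.6664·0.0654 + 0.3336·13.7500] = 4.2741; exercise value = 9.0000 > continuation, so V_0 = 9.0000 (exercise)

$9.00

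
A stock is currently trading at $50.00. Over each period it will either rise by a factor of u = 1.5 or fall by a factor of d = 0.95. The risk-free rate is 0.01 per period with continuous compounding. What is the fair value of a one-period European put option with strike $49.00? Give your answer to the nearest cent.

Risk-neutral probability p = (e^0.01 − 0.95)/(1.5 − 0.95) = 0.0601/0.5500 = 0.1092
Terminal stock prices: S_u = 75, S_d = 47.5
Terminal payoffs (K − S): max(-26, 0) = 0, max(1.5, 0) = 1.5
Node 0 (S = 50): V_0 = e^(−0.01)·[0.1092·0.0000 + 0.8908·1.5000] = 1.3229

$1.32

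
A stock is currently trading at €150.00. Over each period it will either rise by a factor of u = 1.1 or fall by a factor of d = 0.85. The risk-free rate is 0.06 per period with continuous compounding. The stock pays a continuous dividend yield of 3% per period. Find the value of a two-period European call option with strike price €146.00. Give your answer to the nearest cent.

Per-period risk-free factor R = e^0.06 = 1.0618; dividend-adjusted growth = e^(0.06−0.03) = 1.0305.
Risk-neutral probability p = (1.0305 − 0.85)/(1.1 − 0.85) = 0.1805/0.2500 = 0.7218
Terminal stock prices: S_uu = 181.5, S_ud = 140.2, S_dd = 108.4
Terminal payoffs (S − K): max(35.5, 0) = 35.5, max(-5.75, 0) = 0, max(-37.63, 0) = 0
Node u (S = 165): V_u = e^(−0.06)·[0.7218·35.5000 + 0.2782·0.0000] = 24.1323
Node d (S = 127.5): V_d = e^(−0.06)·[0.7218·0.0000 + 0.2782·0.0000] = 0.0000
Node 0 (S = 150): V_0 = e^(−0.06)·[0.7218·24.1323 + 0.2782·0.0000] = 16.4047

€16.40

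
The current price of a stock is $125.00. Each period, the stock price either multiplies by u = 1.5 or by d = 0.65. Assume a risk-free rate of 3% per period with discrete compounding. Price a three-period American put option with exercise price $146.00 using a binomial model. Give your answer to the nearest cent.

Risk-neutral probability p = (1 + 0.03 − 0.65)/(1.5 − 0.65) = 0.3800/0.8500 = 0.4471
Terminal stock prices: S_uuu = 421.9, S_uud = 182.8, S_udd = 79.22, S_ddd = 34.33
Terminal payoffs (K − S): max(-275.9, 0) = 0, max(-36.81, 0) = 0, max(66.78, 0) = 66.78, max(111.7, 0) = 111.7
Node uu (S = 281.2): continuation = 1/1.03·[0.4471·0.0000 + 0.5529·0.0000] = 0.0000; exercise value = 0.0000 ≤ continuation, so V_uu = 0.0000
Node ud (S = 121.9): continuation = 1/1.03·[0.4471·0.0000 + 0.5529·66.7812] = 35.8506; exercise value = 24.1250 ≤ continuation, so V_ud = 35.8506
Node dd (S = 52.81): continuation = 1/1.03·[0.4471·66.7812 + 0.5529·111.6719] = 88.9351; exercise value = 93.1875 > continuation, so V_dd = 93.1875 (exercise)
Node u (S = 187.5): continuation = 1/1.03·[0.4471·0.0000 + 0.5529·35.8506] = 19.2459; exercise value = 0.0000 ≤ continuation, so V_u = 19.2459
Node d (S = 81.25): continuation = 1/1.03·[0.4471·35.8506 + 0.5529·93.1875] = 65.5869; exercise value = 64.7500 ≤ continuation, so V_d = 65.5869
Node 0 (S = 125): continuation = 1/1.03·[0.4471·19.2459 + 0.5529·65.5869] = 43.5629; exercise value = 21.0000 ≤ continuation, so V_0 = 43.5629

$43.56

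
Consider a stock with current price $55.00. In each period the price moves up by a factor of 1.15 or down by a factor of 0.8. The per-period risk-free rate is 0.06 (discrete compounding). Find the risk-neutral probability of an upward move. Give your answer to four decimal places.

p = 0.7429

Risk-neutral probability p = (1 + 0.06 − 0.8)/(1.15 − 0.8) = 0.2600/0.3500 = 0.7429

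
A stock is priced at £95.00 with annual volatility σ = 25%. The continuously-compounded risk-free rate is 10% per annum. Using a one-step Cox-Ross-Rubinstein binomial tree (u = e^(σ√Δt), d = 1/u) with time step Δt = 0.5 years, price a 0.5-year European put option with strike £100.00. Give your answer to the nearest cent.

CRR parameters: u = e^(σ√Δt) = e^(0.25·√0.5) = 1.1934, d = 1/u = 0.8380
Per-period rate: rΔt = 0.1·0.5 = 0.05, so R = e^0.05 = 1.0513
Risk-neutral probability p = (e^0.05 − 0.8380)/(1.1934 − 0.8380) = 0.2133/0.3554 = 0.6002
Terminal stock prices: S_u = 113.4, S_d = 79.61
Terminal payoffs (K − S): max(-13.37, 0) = 0, max(20.39, 0) = 20.39
Node 0 (S = 95): V_0 = e^(−0.05)·[0.6002·0.0000 + 0.3998·20.3931] = 7.7558

£7.76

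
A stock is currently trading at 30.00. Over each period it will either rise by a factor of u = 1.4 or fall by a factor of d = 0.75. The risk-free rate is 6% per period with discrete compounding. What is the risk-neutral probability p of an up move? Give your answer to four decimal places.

p = 0.4769

Risk-neutral probability p = (1 + 0.06 − 0.75)/(1.4 − 0.75) = 0.3100/0.6500 = 0.4769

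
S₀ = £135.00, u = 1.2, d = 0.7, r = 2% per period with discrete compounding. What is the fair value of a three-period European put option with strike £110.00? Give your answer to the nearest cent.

Risk-neutral probability p = (1 + 0.02 − 0.7)/(1.2 − 0.7) = 0.3200/0.5000 = 0.6400
Terminal stock prices: S_uuu = 233.3, S_uud = 136.1, S_udd = 79.38, S_ddd = 46.3
Terminal payoffs (K − S): max(-123.3, 0) = 0, max(-26.08, 0) = 0, max(30.62, 0) = 30.62, max(63.7, 0) = 63.7
Node uu (S = 194.4): V_uu = 1/1.02·[0.6400·0.0000 + 0.3600·0.0000] = 0.0000
Node ud (S = 113.4): V_ud = 1/1.02·[0.6400·0.0000 + 0.3600·30.6200] = 10.8071
Node dd (S = 66.15): V_dd = 1/1.02·[0.6400·30.6200 + 0.3600·63.6950] = 41.6931
Node u (S = 162): V_u = 1/1.02·[0.6400·0.0000 + 0.3600·10.8071] = 3.8143
Node d (S = 94.5): V_d = 1/1.02·[0.6400·10.8071 + 0.3600·41.6931] = 21.4961
Node 0 (S = 135): V_0 = 1/1.02·[0.6400·3.8143 + 0.3600·21.4961] = 9.9801

£9.98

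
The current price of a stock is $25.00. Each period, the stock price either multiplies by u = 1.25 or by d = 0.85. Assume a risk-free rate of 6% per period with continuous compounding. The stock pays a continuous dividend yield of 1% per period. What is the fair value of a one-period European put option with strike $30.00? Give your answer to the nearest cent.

Per-period risk-free factor R = e^0.06 = 1.0618; dividend-adjusted growth = e^(0.06−0.01) = 1.0513.
Risk-neutral probability p = (1.0513 − 0.85)/(1.25 − 0.85) = 0.2013/0.4000 = 0.5032
Terminal stock prices: S_u = 31.25, S_d = 21.25
Terminal payoffs (K − S): max(-1.25, 0) = 0, max(8.75, 0) = 8.75
Node 0 (S = 25): V_0 = e^(−0.06)·[0.5032·0.0000 + 0.4968·8.7500] = 4.0940

$4.09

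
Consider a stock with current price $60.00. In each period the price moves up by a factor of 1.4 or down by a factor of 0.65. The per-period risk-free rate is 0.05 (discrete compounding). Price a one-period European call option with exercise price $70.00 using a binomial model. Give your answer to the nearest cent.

$7.11

Risk-neutral probability p = (1 + 0.05 − 0.65)/(1.4 − 0.65) = 0.4000/0.7500 = 0.5333
Terminal stock prices: S_u = 84, S_d = 39
Terminal payoffs (S − K): max(14, 0) = 14, max(-31, 0) = 0
Node 0 (S = 60): V_0 = 1/1.05·[0.5333·14.0000 + 0.4667·0.0000] = 7.1111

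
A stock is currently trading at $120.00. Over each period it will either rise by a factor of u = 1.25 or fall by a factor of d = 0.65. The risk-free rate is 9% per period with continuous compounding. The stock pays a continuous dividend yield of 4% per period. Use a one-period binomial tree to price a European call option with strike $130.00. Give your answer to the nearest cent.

Per-period risk-free factor R = e^0.09 = 1.0942; dividend-adjusted growth = e^(0.09−0.04) = 1.0513.
Risk-neutral probability p = (1.0513 − 0.65)/(1.25 − 0.65) = 0.4013/0.6000 = 0.6688
Terminal stock prices: S_u = 150, S_d = 78
Terminal payoffs (S − K): max(20, 0) = 20, max(-52, 0) = 0
Node 0 (S = 120): V_0 = e^(−0.09)·[0.6688·20.0000 + 0.3312·0.0000] = 12.2245

$12.22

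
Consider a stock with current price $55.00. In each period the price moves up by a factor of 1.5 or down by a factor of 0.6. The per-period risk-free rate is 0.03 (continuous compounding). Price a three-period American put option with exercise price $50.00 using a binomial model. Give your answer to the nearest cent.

$12.57

Risk-neutral probability p = (e^0.03 − 0.6)/(1.5 − 0.6) = 0.4305/0.9000 = 0.4783
Terminal stock prices: S_uuu = 185.6, S_uud = 74.25, S_udd = 29.7, S_ddd = 11.88
Terminal payoffs (K − S): max(-135.6, 0) = 0, max(-24.25, 0) = 0, max(20.3, 0) = 20.3, max(38.12, 0) = 38.12
Node uu (S = 123.8): continuation = e^(−0.03)·[0.4783·0.0000 + 0.5217·0.0000] = 0.0000; exercise value = 0.0000 ≤ continuation, so V_uu = 0.0000
Node ud (S = 49.5): continuation = e^(−0.03)·[0.4783·0.0000 + 0.5217·20.3000] = 10.2779; exercise value = 0.5000 ≤ continuation, so V_ud = 10.2779
Node dd (S = 19.8): continuation = e^(−0.03)·[0.4783·20.3000 + 0.5217·38.1200] = 28.7223; exercise value = 30.2000 > continuation, so V_dd = 30.2000 (exercise)
Node u (S = 82.5): continuation = e^(−0.03)·[0.4783·0.0000 + 0.5217·10.2779] = 5.2037; exercise value = 0.0000 ≤ continuation, so V_u = 5.2037
Node d (S = 33): continuation = e^(−0.03)·[0.4783·10.2779 + 0.5217·30.2000] = 20.0606; exercise value = 17.0000 ≤ continuation, so V_d = 20.0606
Node 0 (S = 55): continuation = e^(−0.03)·[0.4783·5.2037 + 0.5217·20.0606] = 12.5719; exercise value = 0.0000 ≤ continuation, so V_0 = 12.5719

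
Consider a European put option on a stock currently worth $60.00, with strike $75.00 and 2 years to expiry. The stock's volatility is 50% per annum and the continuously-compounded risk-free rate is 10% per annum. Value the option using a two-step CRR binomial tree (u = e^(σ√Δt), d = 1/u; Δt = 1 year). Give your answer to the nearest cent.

$17.92

CRR parameters: u = e^(σ√Δt) = e^(0.5·√1) = 1.6487, d = 1/u = 0.6065
Per-period rate: rΔt = 0.1·1 = 0.1, so R = e^0.1 = 1.1052
Risk-neutral probability p = (e^0.1 − 0.6065)/(1.6487 − 0.6065) = 0.4986/1.0422 = 0.4785
Terminal stock prices: S_uu = 163.1, S_ud = 60, S_dd = 22.07
Terminal payoffs (K − S): max(-88.1, 0) = 0, max(15, 0) = 15, max(52.93, 0) = 52.93
Node u (S = 98.92): V_u = e^(−0.1)·[0.4785·0.0000 + 0.5215·15.0000] = 7.0787
Node d (S = 36.39): V_d = e^(−0.1)·[0.4785·15.0000 + 0.5215·52.9272] = 31.4710
Node 0 (S = 60): V_0 = e^(−0.1)·[0.4785·7.0787 + 0.5215·31.4710] = 17.9161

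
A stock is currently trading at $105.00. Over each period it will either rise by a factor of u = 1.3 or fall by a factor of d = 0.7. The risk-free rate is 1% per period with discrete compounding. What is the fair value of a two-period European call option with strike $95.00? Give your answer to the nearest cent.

Risk-neutral probability p = (1 + 0.01 − 0.7)/(1.3 − 0.7) = 0.3100/0.6000 = 0.5167
Terminal stock prices: S_uu = 177.5, S_ud = 95.55, S_dd = 51.45
Terminal payoffs (S − K): max(82.45, 0) = 82.45, max(0.55, 0) = 0.55, max(-43.55, 0) = 0
Node u (S = 136.5): V_u = 1/1.01·[0.5167·82.4500 + 0.4833·0.5500] = 42.4406
Node d (S = 73.5): V_d = 1/1.01·[0.5167·0.5500 + 0.4833·0.0000] = 0.2814
Node 0 (S = 105): V_0 = 1/1.01·[0.5167·42.4406 + 0.4833·0.2814] = 21.8452

$21.85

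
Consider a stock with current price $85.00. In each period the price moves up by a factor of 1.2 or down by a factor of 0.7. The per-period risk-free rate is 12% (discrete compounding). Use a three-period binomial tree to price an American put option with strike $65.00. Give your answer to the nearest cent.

Risk-neutral probability p = (1 + 0.12 − 0.7)/(1.2 − 0.7) = 0.4200/0.5000 = 0.8400
Terminal stock prices: S_uuu = 146.9, S_uud = 85.68, S_udd = 49.98, S_ddd = 29.15
Terminal payoffs (K − S): max(-81.88, 0) = 0, max(-20.68, 0) = 0, max(15.02, 0) = 15.02, max(35.85, 0) = 35.85
Node uu (S = 122.4): continuation = 1/1.12·[0.8400·0.0000 + 0.1600·0.0000] = 0.0000; exercise value = 0.0000 ≤ continuation, so V_uu = 0.0000
Node ud (S = 71.4): continuation = 1/1.12·[0.8400·0.0000 + 0.1600·15.0200] = 2.1457; exercise value = 0.0000 ≤ continuation, so V_ud = 2.1457
Node dd (S = 41.65): continuation = 1/1.12·[0.8400·15.0200 + 0.1600·35.8450] = 16.3857; exercise value = 23.3500 > continuation, so V_dd = 23.3500 (exercise)
Node u (S = 102): continuation = 1/1.12·[0.8400·0.0000 + 0.1600·2.1457] = 0.3065; exercise value = 0.0000 ≤ continuation, so V_u = 0.3065
Node d (S = 59.5): continuation = 1/1.12·[0.8400·2.1457 + 0.1600·23.3500] = 4.9450; exercise value = 5.5000 > continuation, so V_d = 5.5000 (exercise)
Node 0 (S = 85): continuation = 1/1.12·[0.8400·0.3065 + 0.1600·5.5000] = 1.0156; exercise value = 0.0000 ≤ continuation, so V_0 = 1.0156

$1.02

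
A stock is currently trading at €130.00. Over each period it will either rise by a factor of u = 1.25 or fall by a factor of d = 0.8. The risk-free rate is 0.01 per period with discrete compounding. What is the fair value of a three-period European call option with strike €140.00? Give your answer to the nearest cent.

Risk-neutral probability p = (1 + 0.01 − 0.8)/(1.25 − 0.8) = 0.2100/0.4500 = 0.4667
Terminal stock prices: S_uuu = 253.9, S_uud = 162.5, S_udd = 104, S_ddd = 66.56
Terminal payoffs (S − K): max(113.9, 0) = 113.9, max(22.5, 0) = 22.5, max(-36, 0) = 0, max(-73.44, 0) = 0
Node uu (S = 203.1): V_uu = 1/1.01·[0.4667·113.9062 + 0.5333·22.5000] = 64.5111
Node ud (S = 130): V_ud = 1/1.01·[0.4667·22.5000 + 0.5333·0.0000] = 10.3960
Node dd (S = 83.2): V_dd = 1/1.01·[0.4667·0.0000 + 0.5333·0.0000] = 0.0000
Node u (S = 162.5): V_u = 1/1.01·[0.4667·64.5111 + 0.5333·10.3960] = 35.2968
Node d (S = 104): V_d = 1/1.01·[0.4667·10.3960 + 0.5333·0.0000] = 4.8035
Node 0 (S = 130): V_0 = 1/1.01·[0.4667·35.2968 + 0.5333·4.8035] = 18.8452

€18.85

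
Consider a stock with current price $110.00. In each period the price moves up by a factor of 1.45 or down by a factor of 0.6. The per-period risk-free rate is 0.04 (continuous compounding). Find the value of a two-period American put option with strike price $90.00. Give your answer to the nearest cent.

$11.10

Risk-neutral probability p = (e^0.04 − 0.6)/(1.45 − 0.6) = 0.4408/0.8500 = 0.5186
Terminal stock prices: S_uu = 231.3, S_ud = 95.7, S_dd = 39.6
Terminal payoffs (K − S): max(-141.3, 0) = 0, max(-5.7, 0) = 0, max(50.4, 0) = 50.4
Node u (S = 159.5): continuation = e^(−0.04)·[0.5186·0.0000 + 0.4814·0.0000] = 0.0000; exercise value = 0.0000 ≤ continuation, so V_u = 0.0000
Node d (S = 66): continuation = e^(−0.04)·[0.5186·0.0000 + 0.4814·50.4000] = 23.3112; exercise value = 24.0000 > continuation, so V_d = 24.0000 (exercise)
Node 0 (S = 110): continuation = e^(−0.04)·[0.5186·0.0000 + 0.4814·24.0000] = 11.1006; exercise value = 0.0000 ≤ continuation, so V_0 = 11.1006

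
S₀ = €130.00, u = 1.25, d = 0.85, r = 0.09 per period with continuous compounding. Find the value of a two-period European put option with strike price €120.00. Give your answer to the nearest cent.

Risk-neutral probability p = (e^0.09 − 0.85)/(1.25 − 0.85) = 0.2442/0.4000 = 0.6104
Terminal stock prices: S_uu = 203.1, S_ud = 138.1, S_dd = 93.92
Terminal payoffs (K − S): max(-83.12, 0) = 0, max(-18.12, 0) = 0, max(26.08, 0) = 26.08
Node u (S = 162.5): V_u = e^(−0.09)·[0.6104·0.0000 + 0.3896·0.0000] = 0.0000
Node d (S = 110.5): V_d = e^(−0.09)·[0.6104·0.0000 + 0.3896·26.0750] = 9.2836
Node 0 (S = 130): V_0 = e^(−0.09)·[0.6104·0.0000 + 0.3896·9.2836] = 3.3053

€3.31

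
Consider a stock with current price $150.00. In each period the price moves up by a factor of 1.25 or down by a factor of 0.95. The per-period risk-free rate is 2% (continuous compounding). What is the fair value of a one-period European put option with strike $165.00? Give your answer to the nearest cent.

Risk-neutral probability p = (e^0.02 − 0.95)/(1.25 − 0.95) = 0.0702/0.3000 = 0.2340
Terminal stock prices: S_u = 187.5, S_d = 142.5
Terminal payoffs (K − S): max(-22.5, 0) = 0, max(22.5, 0) = 22.5
Node 0 (S = 150): V_0 = e^(−0.02)·[0.2340·0.0000 + 0.7660·22.5000] = 16.8936

$16.89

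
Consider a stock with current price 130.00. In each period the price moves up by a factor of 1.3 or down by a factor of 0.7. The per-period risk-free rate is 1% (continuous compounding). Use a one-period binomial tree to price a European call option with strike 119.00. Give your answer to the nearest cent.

25.58

Risk-neutral probability p = (e^0.01 − 0.7)/(1.3 − 0.7) = 0.3101/0.6000 = 0.5168
Terminal stock prices: S_u = 169, S_d = 91
Terminal payoffs (S − K): max(50, 0) = 50, max(-28, 0) = 0
Node 0 (S = 130): V_0 = e^(−0.01)·[0.5168·50.0000 + 0.4832·0.0000] = 25.5804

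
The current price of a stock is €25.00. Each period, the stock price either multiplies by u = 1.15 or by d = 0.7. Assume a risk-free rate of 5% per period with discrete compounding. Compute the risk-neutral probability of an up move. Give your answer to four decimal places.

Risk-neutral probability p = (1 + 0.05 − 0.7)/(1.15 − 0.7) = 0.3500/0.4500 = 0.7778

p = 0.7778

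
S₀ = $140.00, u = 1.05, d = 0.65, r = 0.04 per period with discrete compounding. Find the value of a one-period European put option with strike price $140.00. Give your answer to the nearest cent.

Risk-neutral probability p = (1 + 0.04 − 0.65)/(1.05 − 0.65) = 0.3900/0.4000 = 0.9750
Terminal stock prices: S_u = 147, S_d = 91
Terminal payoffs (K − S): max(-7, 0) = 0, max(49, 0) = 49
Node 0 (S = 140): V_0 = 1/1.04·[0.9750·0.0000 + 0.0250·49.0000] = 1.1779

$1.18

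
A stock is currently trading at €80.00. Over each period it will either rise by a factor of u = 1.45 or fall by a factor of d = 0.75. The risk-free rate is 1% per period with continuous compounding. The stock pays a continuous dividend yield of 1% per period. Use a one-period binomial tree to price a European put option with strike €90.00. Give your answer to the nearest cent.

Per-period risk-free factor R = e^0.01 = 1.0101; dividend-adjusted growth = e^(0.01−0.01) = 1.0000.
Risk-neutral probability p = (1.0000 − 0.75)/(1.45 − 0.75) = 0.2500/0.7000 = 0.3571
Terminal stock prices: S_u = 116, S_d = 60
Terminal payoffs (K − S): max(-26, 0) = 0, max(30, 0) = 30
Node 0 (S = 80): V_0 = e^(−0.01)·[0.3571·0.0000 + 0.6429·30.0000] = 19.0938

€19.09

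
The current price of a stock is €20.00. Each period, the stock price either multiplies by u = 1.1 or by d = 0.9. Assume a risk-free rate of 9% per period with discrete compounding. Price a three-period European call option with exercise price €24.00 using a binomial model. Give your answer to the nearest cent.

€1.73

Risk-neutral probability p = (1 + 0.09 − 0.9)/(1.1 − 0.9) = 0.1900/0.2000 = 0.9500
Terminal stock prices: S_uuu = 26.62, S_uud = 21.78, S_udd = 17.82, S_ddd = 14.58
Terminal payoffs (S − K): max(2.62, 0) = 2.62, max(-2.22, 0) = 0, max(-6.18, 0) = 0, max(-9.42, 0) = 0
Node uu (S = 24.2): V_uu = 1/1.09·[0.9500·2.6200 + 0.0500·0.0000] = 2.2835
Node ud (S = 19.8): V_ud = 1/1.09·[0.9500·0.0000 + 0.0500·0.0000] = 0.0000
Node dd (S = 16.2): V_dd = 1/1.09·[0.9500·0.0000 + 0.0500·0.0000] = 0.0000
Node u (S = 22): V_u = 1/1.09·[0.9500·2.2835 + 0.0500·0.0000] = 1.9902
Node d (S = 18): V_d = 1/1.09·[0.9500·0.0000 + 0.0500·0.0000] = 0.0000
Node 0 (S = 20): V_0 = 1/1.09·[0.9500·1.9902 + 0.0500·0.0000] = 1.7346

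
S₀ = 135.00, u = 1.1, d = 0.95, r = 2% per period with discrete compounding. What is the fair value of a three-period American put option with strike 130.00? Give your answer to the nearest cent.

Risk-neutral probability p = (1 + 0.02 − 0.95)/(1.1 − 0.95) = 0.0700/0.1500 = 0.4667
Terminal stock prices: S_uuu = 179.7, S_uud = 155.2, S_udd = 134, S_ddd = 115.7
Terminal payoffs (K − S): max(-49.69, 0) = 0, max(-25.18, 0) = 0, max(-4.021, 0) = 0, max(14.25, 0) = 14.25
Node uu (S = 163.4): continuation = 1/1.02·[0.4667·0.0000 + 0.5333·0.0000] = 0.0000; exercise value = 0.0000 ≤ continuation, so V_uu = 0.0000
Node ud (S = 141.1): continuation = 1/1.02·[0.4667·0.0000 + 0.5333·0.0000] = 0.0000; exercise value = 0.0000 ≤ continuation, so V_ud = 0.0000
Node dd (S = 121.8): continuation = 1/1.02·[0.4667·0.0000 + 0.5333·14.2544] = 7.4533; exercise value = 8.1625 > continuation, so V_dd = 8.1625 (exercise)
Node u (S = 148.5): continuation = 1/1.02·[0.4667·0.0000 + 0.5333·0.0000] = 0.0000; exercise value = 0.0000 ≤ continuation, so V_u = 0.0000
Node d (S = 128.2): continuation = 1/1.02·[0.4667·0.0000 + 0.5333·8.1625] = 4.2680; exercise value = 1.7500 ≤ continuation, so V_d = 4.2680
Node 0 (S = 135): continuation = 1/1.02·[0.4667·0.0000 + 0.5333·4.2680] = 2.2316; exercise value = 0.0000 ≤ continuation, so V_0 = 2.2316

2.23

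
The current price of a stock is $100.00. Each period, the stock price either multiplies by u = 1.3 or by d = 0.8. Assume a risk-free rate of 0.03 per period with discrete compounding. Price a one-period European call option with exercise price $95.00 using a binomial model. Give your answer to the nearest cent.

Risk-neutral probability p = (1 + 0.03 − 0.8)/(1.3 − 0.8) = 0.2300/0.5000 = 0.4600
Terminal stock prices: S_u = 130, S_d = 80
Terminal payoffs (S − K): max(35, 0) = 35, max(-15, 0) = 0
Node 0 (S = 100): V_0 = 1/1.03·[0.4600·35.0000 + 0.5400·0.0000] = 15.6311

$15.63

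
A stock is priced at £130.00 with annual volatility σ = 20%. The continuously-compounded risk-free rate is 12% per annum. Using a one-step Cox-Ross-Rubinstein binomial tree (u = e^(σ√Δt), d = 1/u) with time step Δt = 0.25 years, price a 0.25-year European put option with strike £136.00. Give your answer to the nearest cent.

£6.65

CRR parameters: u = e^(σ√Δt) = e^(0.2·√0.25) = 1.1052, d = 1/u = 0.9048
Per-period rate: rΔt = 0.12·0.25 = 0.03, so R = e^0.03 = 1.0305
Risk-neutral probability p = (e^0.03 − 0.9048)/(1.1052 − 0.9048) = 0.1256/0.2003 = 0.6270
Terminal stock prices: S_u = 143.7, S_d = 117.6
Terminal payoffs (K − S): max(-7.672, 0) = 0, max(18.37, 0) = 18.37
Node 0 (S = 130): V_0 = e^(−0.03)·[0.6270·0.0000 + 0.3730·18.3711] = 6.6492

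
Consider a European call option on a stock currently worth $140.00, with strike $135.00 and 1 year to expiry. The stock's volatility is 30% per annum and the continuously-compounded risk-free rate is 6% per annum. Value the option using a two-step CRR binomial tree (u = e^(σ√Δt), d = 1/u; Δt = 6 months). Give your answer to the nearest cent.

CRR parameters: u = e^(σ√Δt) = e^(0.3·√0.5) = 1.2363, d = 1/u = 0.8089
Per-period rate: rΔt = 0.06·0.5 = 0.03, so R = e^0.03 = 1.0305
Risk-neutral probability p = (e^0.03 − 0.8089)/(1.2363 − 0.8089) = 0.2216/0.4275 = 0.5184
Terminal stock prices: S_uu = 214, S_ud = 140, S_dd = 91.6
Terminal payoffs (S − K): max(78.99, 0) = 78.99, max(5, 0) = 5, max(-43.4, 0) = 0
Node u (S = 173.1): V_u = e^(−0.03)·[0.5184·78.9851 + 0.4816·5.0000] = 42.0734
Node d (S = 113.2): V_d = e^(−0.03)·[0.5184·5.0000 + 0.4816·0.0000] = 2.5155
Node 0 (S = 140): V_0 = e^(−0.03)·[0.5184·42.0734 + 0.4816·2.5155] = 22.3423

$22.34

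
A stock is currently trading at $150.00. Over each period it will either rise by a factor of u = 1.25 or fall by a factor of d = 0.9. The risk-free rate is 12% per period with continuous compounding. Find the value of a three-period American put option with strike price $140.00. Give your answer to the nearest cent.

Risk-neutral probability p = (e^0.12 − 0.9)/(1.25 − 0.9) = 0.2275/0.3500 = 0.6500
Terminal stock prices: S_uuu = 293, S_uud = 210.9, S_udd = 151.9, S_ddd = 109.4
Terminal payoffs (K − S): max(-153, 0) = 0, max(-70.94, 0) = 0, max(-11.88, 0) = 0, max(30.65, 0) = 30.65
Node uu (S = 234.4): continuation = e^(−0.12)·[0.6500·0.0000 + 0.3500·0.0000] = 0.0000; exercise value = 0.0000 ≤ continuation, so V_uu = 0.0000
Node ud (S = 168.8): continuation = e^(−0.12)·[0.6500·0.0000 + 0.3500·0.0000] = 0.0000; exercise value = 0.0000 ≤ continuation, so V_ud = 0.0000
Node dd (S = 121.5): continuation = e^(−0.12)·[0.6500·0.0000 + 0.3500·30.6500] = 9.5147; exercise value = 18.5000 > continuation, so V_dd = 18.5000 (exercise)
Node u (S = 187.5): continuation = e^(−0.12)·[0.6500·0.0000 + 0.3500·0.0000] = 0.0000; exercise value = 0.0000 ≤ continuation, so V_u = 0.0000
Node d (S = 135): continuation = e^(−0.12)·[0.6500·0.0000 + 0.3500·18.5000] = 5.7430; exercise value = 5.0000 ≤ continuation, so V_d = 5.7430
Node 0 (S = 150): continuation = e^(−0.12)·[0.6500·0.0000 + 0.3500·5.7430] = 1.7828; exercise value = 0.0000 ≤ continuation, so V_0 = 1.7828

$1.78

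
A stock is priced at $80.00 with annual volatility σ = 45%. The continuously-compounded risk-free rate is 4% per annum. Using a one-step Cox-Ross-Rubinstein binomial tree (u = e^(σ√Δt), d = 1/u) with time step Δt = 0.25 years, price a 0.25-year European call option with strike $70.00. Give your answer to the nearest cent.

$13.93

CRR parameters: u = e^(σ√Δt) = e^(0.45·√0.25) = 1.2523, d = 1/u = 0.7985
Per-period rate: rΔt = 0.04·0.25 = 0.01, so R = e^0.01 = 1.0101
Risk-neutral probability p = (e^0.01 − 0.7985)/(1.2523 − 0.7985) = 0.2115/0.4538 = 0.4661
Terminal stock prices: S_u = 100.2, S_d = 63.88
Terminal payoffs (S − K): max(30.19, 0) = 30.19, max(-6.119, 0) = 0
Node 0 (S = 80): V_0 = e^(−0.01)·[0.4661·30.1858 + 0.5339·0.0000] = 13.9306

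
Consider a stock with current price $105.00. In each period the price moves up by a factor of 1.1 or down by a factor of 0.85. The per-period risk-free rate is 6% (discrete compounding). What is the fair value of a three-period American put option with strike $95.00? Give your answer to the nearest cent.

$1.08

Risk-neutral probability p = (1 + 0.06 − 0.85)/(1.1 − 0.85) = 0.2100/0.2500 = 0.8400
Terminal stock prices: S_uuu = 139.8, S_uud = 108, S_udd = 83.45, S_ddd = 64.48
Terminal payoffs (K − S): max(-44.76, 0) = 0, max(-12.99, 0) = 0, max(11.55, 0) = 11.55, max(30.52, 0) = 30.52
Node uu (S = 127.1): continuation = 1/1.06·[0.8400·0.0000 + 0.1600·0.0000] = 0.0000; exercise value = 0.0000 ≤ continuation, so V_uu = 0.0000
Node ud (S = 98.18): continuation = 1/1.06·[0.8400·0.0000 + 0.1600·11.5512] = 1.7436; exercise value = 0.0000 ≤ continuation, so V_ud = 1.7436
Node dd (S = 75.86): continuation = 1/1.06·[0.8400·11.5512 + 0.1600·30.5169] = 13.7601; exercise value = 19.1375 > continuation, so V_dd = 19.1375 (exercise)
Node u (S = 115.5): continuation = 1/1.06·[0.8400·0.0000 + 0.1600·1.7436] = 0.2632; exercise value = 0.0000 ≤ continuation, so V_u = 0.2632
Node d (S = 89.25): continuation = 1/1.06·[0.8400·1.7436 + 0.1600·19.1375] = 4.2704; exercise value = 5.7500 > continuation, so V_d = 5.7500 (exercise)
Node 0 (S = 105): continuation = 1/1.06·[0.8400·0.2632 + 0.1600·5.7500] = 1.0765; exercise value = 0.0000 ≤ continuation, so V_0 = 1.0765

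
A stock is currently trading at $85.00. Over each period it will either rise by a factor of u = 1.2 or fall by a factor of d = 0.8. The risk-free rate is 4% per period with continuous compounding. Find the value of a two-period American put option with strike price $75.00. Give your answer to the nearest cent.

Risk-neutral probability p = (e^0.04 − 0.8)/(1.2 − 0.8) = 0.2408/0.4000 = 0.6020
Terminal stock prices: S_uu = 122.4, S_ud = 81.6, S_dd = 54.4
Terminal payoffs (K − S): max(-47.4, 0) = 0, max(-6.6, 0) = 0, max(20.6, 0) = 20.6
Node u (S = 102): continuation = e^(−0.04)·[0.6020·0.0000 + 0.3980·0.0000] = 0.0000; exercise value = 0.0000 ≤ continuation, so V_u = 0.0000
Node d (S = 68): continuation = e^(−0.04)·[0.6020·0.0000 + 0.3980·20.6000] = 7.8768; exercise value = 7.0000 ≤ continuation, so V_d = 7.8768
Node 0 (S = 85): continuation = e^(−0.04)·[0.6020·0.0000 + 0.3980·7.8768] = 3.0118; exercise value = 0.0000 ≤ continuation, so V_0 = 3.0118

$3.01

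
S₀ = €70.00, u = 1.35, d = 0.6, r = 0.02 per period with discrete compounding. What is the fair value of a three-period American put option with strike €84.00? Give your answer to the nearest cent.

Risk-neutral probability p = (1 + 0.02 − 0.6)/(1.35 − 0.6) = 0.4200/0.7500 = 0.5600
Terminal stock prices: S_uuu = 172.2, S_uud = 76.55, S_udd = 34.02, S_ddd = 15.12
Terminal payoffs (K − S): max(-88.23, 0) = 0, max(7.455, 0) = 7.455, max(49.98, 0) = 49.98, max(68.88, 0) = 68.88
Node uu (S = 127.6): continuation = 1/1.02·[0.5600·0.0000 + 0.4400·7.4550] = 3.2159; exercise value = 0.0000 ≤ continuation, so V_uu = 3.2159
Node ud (S = 56.7): continuation = 1/1.02·[0.5600·7.4550 + 0.4400·49.9800] = 25.6529; exercise value = 27.3000 > continuation, so V_ud = 27.3000 (exercise)
Node dd (S = 25.2): continuation = 1/1.02·[0.5600·49.9800 + 0.4400·68.8800] = 57.1529; exercise value = 58.8000 > continuation, so V_dd = 58.8000 (exercise)
Node u (S = 94.5): continuation = 1/1.02·[0.5600·3.2159 + 0.4400·27.3000] = 13.5421; exercise value = 0.0000 ≤ continuation, so V_u = 13.5421
Node d (S = 42): continuation = 1/1.02·[0.5600·27.3000 + 0.4400·58.8000] = 40.3529; exercise value = 42.0000 > continuation, so V_d = 42.0000 (exercise)
Node 0 (S = 70): continuation = 1/1.02·[0.5600·13.5421 + 0.4400·42.0000] = 25.5525; exercise value = 14.0000 ≤ continuation, so V_0 = 25.5525

€25.55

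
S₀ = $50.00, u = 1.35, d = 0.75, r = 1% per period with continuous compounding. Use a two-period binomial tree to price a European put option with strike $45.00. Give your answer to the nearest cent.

$5.31

Risk-neutral probability p = (e^0.01 − 0.75)/(1.35 − 0.75) = 0.2601/0.6000 = 0.4334
Terminal stock prices: S_uu = 91.13, S_ud = 50.62, S_dd = 28.12
Terminal payoffs (K − S): max(-46.13, 0) = 0, max(-5.625, 0) = 0, max(16.88, 0) = 16.88
Node u (S = 67.5): V_u = e^(−0.01)·[0.4334·0.0000 + 0.5666·0.0000] = 0.0000
Node d (S = 37.5): V_d = e^(−0.01)·[0.4334·0.0000 + 0.5666·16.8750] = 9.4660
Node 0 (S = 50): V_0 = e^(−0.01)·[0.4334·0.0000 + 0.5666·9.4660] = 5.3099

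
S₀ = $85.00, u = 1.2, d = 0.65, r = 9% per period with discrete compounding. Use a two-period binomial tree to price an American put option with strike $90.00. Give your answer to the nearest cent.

Risk-neutral probability p = (1 + 0.09 − 0.65)/(1.2 − 0.65) = 0.4400/0.5500 = 0.8000
Terminal stock prices: S_uu = 122.4, S_ud = 66.3, S_dd = 35.91
Terminal payoffs (K − S): max(-32.4, 0) = 0, max(23.7, 0) = 23.7, max(54.09, 0) = 54.09
Node u (S = 102): continuation = 1/1.09·[0.8000·0.0000 + 0.2000·23.7000] = 4.3486; exercise value = 0.0000 ≤ continuation, so V_u = 4.3486
Node d (S = 55.25): continuation = 1/1.09·[0.8000·23.7000 + 0.2000·54.0875] = 27.3188; exercise value = 34.7500 > continuation, so V_d = 34.7500 (exercise)
Node 0 (S = 85): continuation = 1/1.09·[0.8000·4.3486 + 0.2000·34.7500] = 9.5678; exercise value = 5.0000 ≤ continuation, so V_0 = 9.5678

$9.57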